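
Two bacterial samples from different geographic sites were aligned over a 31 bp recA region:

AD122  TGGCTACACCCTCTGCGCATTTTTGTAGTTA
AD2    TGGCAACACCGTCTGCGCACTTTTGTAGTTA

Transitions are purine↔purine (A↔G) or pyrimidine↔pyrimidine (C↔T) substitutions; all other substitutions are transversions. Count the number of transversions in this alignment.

Mismatches occur at site 5 (T→A, transversion), site 11 (C→G, transversion), site 20 (T→C, transition).
Of the 3 differences, 1 transition and 2 transversions, so the answer is 2.

2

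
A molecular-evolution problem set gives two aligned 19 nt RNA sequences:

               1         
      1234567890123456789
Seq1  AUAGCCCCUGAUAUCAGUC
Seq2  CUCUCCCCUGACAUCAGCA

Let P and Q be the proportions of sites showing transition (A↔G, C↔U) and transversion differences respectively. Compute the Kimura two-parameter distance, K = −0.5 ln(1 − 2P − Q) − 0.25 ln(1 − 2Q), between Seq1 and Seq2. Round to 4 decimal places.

Mismatches occur at site 1 (A/C, transversion), site 3 (A/C, transversion), site 4 (G/U, transversion), site 12 (U/C, transition), site 18 (U/C, transition), site 19 (C/A, transversion).
Of the 6 differences, 2 transitions and 4 transversions over 19 sites: P = 2/19 = 0.105263, Q = 4/19 = 0.210526.
d = −0.5·ln(0.578948) − 0.25·ln(0.578948) = −0.5·(-0.546543) − 0.25·(-0.546543) = 0.4099.

0.4099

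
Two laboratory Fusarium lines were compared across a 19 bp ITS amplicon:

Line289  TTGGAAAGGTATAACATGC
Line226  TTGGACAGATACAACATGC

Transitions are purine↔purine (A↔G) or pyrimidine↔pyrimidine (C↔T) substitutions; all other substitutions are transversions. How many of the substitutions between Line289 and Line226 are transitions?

Differing sites — 6:A/C (Tv); 9:G/A (Ti); 12:T/C (Ti).
Of the 3 differences, 2 transitions and 1 transversion, so the answer is 2.

2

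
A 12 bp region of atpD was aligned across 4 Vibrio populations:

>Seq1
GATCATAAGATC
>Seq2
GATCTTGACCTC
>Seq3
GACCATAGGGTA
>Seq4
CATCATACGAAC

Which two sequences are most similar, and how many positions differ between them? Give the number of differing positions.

Pairwise Hamming distances:
  Seq1 vs Seq2: 4
  Seq1 vs Seq3: 4
  Seq1 vs Seq4: 3
  Seq2 vs Seq3: 7
  Seq2 vs Seq4: 7
  Seq3 vs Seq4: 6
The smallest is 3, between Seq1 and Seq4.

3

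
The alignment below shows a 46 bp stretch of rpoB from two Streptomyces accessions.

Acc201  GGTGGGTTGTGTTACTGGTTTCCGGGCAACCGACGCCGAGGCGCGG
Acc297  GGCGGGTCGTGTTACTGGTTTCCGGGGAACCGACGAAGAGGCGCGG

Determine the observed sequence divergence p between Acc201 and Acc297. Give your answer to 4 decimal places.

0.1087

The sequences differ at positions 3 (T/C), 8 (T/C), 27 (C/G), 36 (C/A), 37 (C/A).
There are 5 differences over 46 sites, so p = 5/46 = 0.1087.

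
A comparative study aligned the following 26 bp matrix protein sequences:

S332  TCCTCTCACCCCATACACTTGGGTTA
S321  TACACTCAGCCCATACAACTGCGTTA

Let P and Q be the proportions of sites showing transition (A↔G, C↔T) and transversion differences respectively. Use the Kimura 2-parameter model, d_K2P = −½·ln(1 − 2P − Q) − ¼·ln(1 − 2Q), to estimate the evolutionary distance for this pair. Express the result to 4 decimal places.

The sequences differ at positions 2 (C/A, transversion), 4 (T/A, transversion), 9 (C/G, transversion), 18 (C/A, transversion), 19 (T/C, transition), 22 (G/C, transversion).
Of the 6 differences, 1 transition and 5 transversions over 26 sites: P = 1/26 = 0.038462, Q = 5/26 = 0.192308.
d = −0.5·ln(0.730768) − 0.25·ln(0.615384) = −0.5·(-0.313659) − 0.25·(-0.485509) = 0.2782.

0.2782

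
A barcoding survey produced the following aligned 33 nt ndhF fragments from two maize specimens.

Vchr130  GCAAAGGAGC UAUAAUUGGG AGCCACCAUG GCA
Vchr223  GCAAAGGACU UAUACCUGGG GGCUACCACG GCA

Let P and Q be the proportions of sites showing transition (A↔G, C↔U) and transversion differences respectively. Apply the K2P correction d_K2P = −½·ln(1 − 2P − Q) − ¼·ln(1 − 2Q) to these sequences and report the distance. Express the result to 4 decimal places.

0.2583

Mismatches occur at site 9 (G↔C, transversion), site 10 (C↔U, transition), site 15 (A↔C, transversion), site 16 (U↔C, transition), site 21 (A↔G, transition), site 24 (C↔U, transition), site 29 (U↔C, transition).
Of the 7 differences, 5 transitions and 2 transversions over 33 sites: P = 5/33 = 0.151515, Q = 2/33 = 0.060606.
d = −0.5·ln(0.636364) − 0.25·ln(0.878788) = −0.5·(-0.451985) − 0.25·(-0.129212) = 0.2583.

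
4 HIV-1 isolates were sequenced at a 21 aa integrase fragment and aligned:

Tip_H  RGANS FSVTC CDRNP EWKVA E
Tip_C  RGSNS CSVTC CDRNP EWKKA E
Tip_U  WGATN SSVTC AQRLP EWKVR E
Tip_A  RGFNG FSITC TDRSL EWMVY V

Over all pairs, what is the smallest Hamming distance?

3

Pairwise Hamming distances:
  Tip_H vs Tip_C: 3
  Tip_H vs Tip_U: 8
  Tip_H vs Tip_A: 9
  Tip_C vs Tip_U: 10
  Tip_C vs Tip_A: 11
  Tip_U vs Tip_A: 13
The smallest is 3, between Tip_H and Tip_C.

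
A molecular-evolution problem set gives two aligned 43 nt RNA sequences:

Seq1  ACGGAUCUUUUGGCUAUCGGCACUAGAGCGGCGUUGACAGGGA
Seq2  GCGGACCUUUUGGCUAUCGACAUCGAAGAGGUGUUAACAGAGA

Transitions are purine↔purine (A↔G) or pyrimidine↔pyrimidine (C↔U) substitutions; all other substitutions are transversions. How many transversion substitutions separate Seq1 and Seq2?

The sequences differ at positions 1 (A/G, transition), 6 (U/C, transition), 20 (G/A, transition), 23 (C/U, transition), 24 (U/C, transition), 25 (A/G, transition), 26 (G/A, transition), 29 (C/A, transversion), 32 (C/U, transition), 36 (G/A, transition), 41 (G/A, transition).
Of the 11 differences, 10 transitions and 1 transversion, so the answer is 1.

1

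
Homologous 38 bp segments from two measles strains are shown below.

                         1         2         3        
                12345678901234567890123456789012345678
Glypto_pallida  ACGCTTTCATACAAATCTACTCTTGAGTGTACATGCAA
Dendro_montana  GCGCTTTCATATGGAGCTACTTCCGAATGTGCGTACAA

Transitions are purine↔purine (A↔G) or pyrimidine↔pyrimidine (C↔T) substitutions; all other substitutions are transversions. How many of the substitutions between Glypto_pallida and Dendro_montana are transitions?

Mismatches occur at site 1 (A↔G, transition), site 12 (C↔T, transition), site 13 (A↔G, transition), site 14 (A↔G, transition), site 16 (T↔G, transversion), site 22 (C↔T, transition), site 23 (T↔C, transition), site 24 (T↔C, transition), site 27 (G↔A, transition), site 31 (A↔G, transition), site 33 (A↔G, transition), site 35 (G↔A, transition).
Of the 12 differences, 11 transitions and 1 transversion, so the answer is 11.

11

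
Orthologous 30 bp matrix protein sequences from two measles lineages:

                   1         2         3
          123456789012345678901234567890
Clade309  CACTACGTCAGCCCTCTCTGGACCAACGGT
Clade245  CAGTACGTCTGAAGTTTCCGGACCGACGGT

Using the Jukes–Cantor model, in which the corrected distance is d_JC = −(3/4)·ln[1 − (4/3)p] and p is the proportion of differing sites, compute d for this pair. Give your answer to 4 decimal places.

Mismatches occur at site 3 (C→G), site 10 (A→T), site 12 (C→A), site 13 (C→A), site 14 (C→G), site 16 (C→T), site 19 (T→C), site 25 (A→G).
p = 8/30 = 0.266667.
d = −0.75 · ln(1 − (4/3)·0.266667) = −0.75 · ln(0.644444) = −0.75 · (-0.439367) = 0.3295.

0.3295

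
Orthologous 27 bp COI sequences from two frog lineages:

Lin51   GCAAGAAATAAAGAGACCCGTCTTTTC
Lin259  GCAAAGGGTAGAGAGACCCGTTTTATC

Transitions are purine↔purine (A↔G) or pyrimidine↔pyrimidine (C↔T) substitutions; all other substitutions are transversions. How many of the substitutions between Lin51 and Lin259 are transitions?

6

Mismatches occur at site 5 (G/A, transition), site 6 (A/G, transition), site 7 (A/G, transition), site 8 (A/G, transition), site 11 (A/G, transition), site 22 (C/T, transition), site 25 (T/A, transversion).
Of the 7 differences, 6 transitions and 1 transversion, so the answer is 6.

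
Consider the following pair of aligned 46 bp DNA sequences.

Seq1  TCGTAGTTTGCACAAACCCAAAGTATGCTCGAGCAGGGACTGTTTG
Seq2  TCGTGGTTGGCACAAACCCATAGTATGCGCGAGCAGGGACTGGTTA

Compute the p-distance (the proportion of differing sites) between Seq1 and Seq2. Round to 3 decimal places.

0.130

The sequences differ at positions 5 (A/G), 9 (T/G), 21 (A/T), 29 (T/G), 43 (T/G), 46 (G/A).
There are 6 differences over 46 sites, so p = 6/46 = 0.130.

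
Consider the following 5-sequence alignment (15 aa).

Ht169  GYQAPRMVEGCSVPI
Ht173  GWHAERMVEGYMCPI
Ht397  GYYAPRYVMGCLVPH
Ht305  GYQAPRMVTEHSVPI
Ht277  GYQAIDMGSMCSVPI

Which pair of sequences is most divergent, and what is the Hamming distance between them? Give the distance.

Pairwise Hamming distances:
  Ht169 vs Ht173: 6
  Ht169 vs Ht397: 5
  Ht169 vs Ht305: 3
  Ht169 vs Ht277: 5
  Ht173 vs Ht397: 9
  Ht173 vs Ht305: 8
  Ht173 vs Ht277: 10
  Ht397 vs Ht305: 7
  Ht397 vs Ht277: 9
  Ht305 vs Ht277: 6
The largest is 10, between Ht173 and Ht277.

10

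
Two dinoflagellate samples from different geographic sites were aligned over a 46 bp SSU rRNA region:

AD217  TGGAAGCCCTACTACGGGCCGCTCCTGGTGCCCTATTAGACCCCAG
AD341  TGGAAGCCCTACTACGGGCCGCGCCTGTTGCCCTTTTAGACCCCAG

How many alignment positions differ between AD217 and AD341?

3

Mismatches occur at site 23 (T→G), site 28 (G→T), site 35 (A→T).
That gives 3 mismatches out of 46 aligned sites, so the Hamming distance is 3.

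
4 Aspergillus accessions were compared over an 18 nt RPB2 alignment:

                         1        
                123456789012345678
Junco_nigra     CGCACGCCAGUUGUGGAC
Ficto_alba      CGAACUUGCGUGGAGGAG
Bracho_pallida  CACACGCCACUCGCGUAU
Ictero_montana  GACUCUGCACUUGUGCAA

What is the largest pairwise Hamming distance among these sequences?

Pairwise Hamming distances:
  Junco_nigra vs Ficto_alba: 8
  Junco_nigra vs Bracho_pallida: 6
  Junco_nigra vs Ictero_montana: 8
  Ficto_alba vs Bracho_pallida: 11
  Ficto_alba vs Ictero_montana: 12
  Bracho_pallida vs Ictero_montana: 8
The largest is 12, between Ficto_alba and Ictero_montana.

12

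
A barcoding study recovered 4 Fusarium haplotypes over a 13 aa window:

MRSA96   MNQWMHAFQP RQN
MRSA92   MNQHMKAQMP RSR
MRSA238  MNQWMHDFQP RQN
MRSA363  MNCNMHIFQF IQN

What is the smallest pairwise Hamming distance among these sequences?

1

Pairwise Hamming distances:
  MRSA96 vs MRSA92: 6
  MRSA96 vs MRSA238: 1
  MRSA96 vs MRSA363: 5
  MRSA92 vs MRSA238: 7
  MRSA92 vs MRSA363: 10
  MRSA238 vs MRSA363: 5
The smallest is 1, between MRSA96 and MRSA238.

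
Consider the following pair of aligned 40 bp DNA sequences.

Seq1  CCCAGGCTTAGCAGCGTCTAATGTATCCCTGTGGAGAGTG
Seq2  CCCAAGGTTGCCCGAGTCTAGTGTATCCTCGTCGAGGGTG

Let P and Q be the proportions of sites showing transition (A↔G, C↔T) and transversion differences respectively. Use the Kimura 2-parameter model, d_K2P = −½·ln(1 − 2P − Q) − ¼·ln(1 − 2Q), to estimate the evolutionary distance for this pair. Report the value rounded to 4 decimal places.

0.3486

Differing sites — 5:G/A (Ti); 7:C/G (Tv); 10:A/G (Ti); 11:G/C (Tv); 13:A/C (Tv); 15:C/A (Tv); 21:A/G (Ti); 29:C/T (Ti); 30:T/C (Ti); 33:G/C (Tv); 37:A/G (Ti).
Of the 11 differences, 6 transitions and 5 transversions over 40 sites: P = 6/40 = 0.150000, Q = 5/40 = 0.125000.
d = −0.5·ln(0.575000) − 0.25·ln(0.750000) = −0.5·(-0.553385) − 0.25·(-0.287682) = 0.3486.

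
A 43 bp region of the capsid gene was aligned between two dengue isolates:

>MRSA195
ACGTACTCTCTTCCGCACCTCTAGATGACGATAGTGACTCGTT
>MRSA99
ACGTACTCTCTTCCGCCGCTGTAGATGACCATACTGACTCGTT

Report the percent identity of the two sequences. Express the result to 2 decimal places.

88.37%

Differing sites — 17:A/C; 18:C/G; 21:C/G; 30:G/C; 34:G/C.
38 of the 43 sites match, so the percent identity is 38/43 × 100 = 88.37%.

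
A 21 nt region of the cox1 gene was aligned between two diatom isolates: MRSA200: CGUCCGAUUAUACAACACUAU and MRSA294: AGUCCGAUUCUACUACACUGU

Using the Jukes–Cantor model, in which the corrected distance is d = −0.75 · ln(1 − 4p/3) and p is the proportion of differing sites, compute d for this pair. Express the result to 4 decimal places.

0.2197

The sequences differ at positions 1 (C/A), 10 (A/C), 14 (A/U), 20 (A/G).
p = 4/21 = 0.190476.
d = −0.75 · ln(1 − (4/3)·0.190476) = −0.75 · ln(0.746032) = −0.75 · (-0.292987) = 0.2197.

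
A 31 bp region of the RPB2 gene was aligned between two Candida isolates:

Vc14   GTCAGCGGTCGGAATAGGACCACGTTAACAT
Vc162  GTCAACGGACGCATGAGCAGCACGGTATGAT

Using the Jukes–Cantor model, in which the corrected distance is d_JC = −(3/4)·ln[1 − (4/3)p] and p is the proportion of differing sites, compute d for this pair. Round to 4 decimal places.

0.4217

The sequences differ at positions 5 (G/A), 9 (T/A), 12 (G/C), 14 (A/T), 15 (T/G), 18 (G/C), 20 (C/G), 25 (T/G), 28 (A/T), 29 (C/G).
p = 10/31 = 0.322581.
d = −0.75 · ln(1 − (4/3)·0.322581) = −0.75 · ln(0.569892) = −0.75 · (-0.562308) = 0.4217.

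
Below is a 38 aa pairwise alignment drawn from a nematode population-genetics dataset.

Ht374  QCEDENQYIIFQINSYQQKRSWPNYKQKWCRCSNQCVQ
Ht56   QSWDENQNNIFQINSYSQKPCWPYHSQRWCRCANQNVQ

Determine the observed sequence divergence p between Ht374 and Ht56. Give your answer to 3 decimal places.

0.342

Mismatches occur at site 2 (C/S), site 3 (E/W), site 8 (Y/N), site 9 (I/N), site 17 (Q/S), site 20 (R/P), site 21 (S/C), site 24 (N/Y), site 25 (Y/H), site 26 (K/S), site 28 (K/R), site 33 (S/A), site 36 (C/N).
There are 13 differences over 38 sites, so p = 13/38 = 0.342.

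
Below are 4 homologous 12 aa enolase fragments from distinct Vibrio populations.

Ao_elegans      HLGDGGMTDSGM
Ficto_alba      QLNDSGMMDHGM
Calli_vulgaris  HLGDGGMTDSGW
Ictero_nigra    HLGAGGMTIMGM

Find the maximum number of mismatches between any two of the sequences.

7

Pairwise Hamming distances:
  Ao_elegans vs Ficto_alba: 5
  Ao_elegans vs Calli_vulgaris: 1
  Ao_elegans vs Ictero_nigra: 3
  Ficto_alba vs Calli_vulgaris: 6
  Ficto_alba vs Ictero_nigra: 7
  Calli_vulgaris vs Ictero_nigra: 4
The largest is 7, between Ficto_alba and Ictero_nigra.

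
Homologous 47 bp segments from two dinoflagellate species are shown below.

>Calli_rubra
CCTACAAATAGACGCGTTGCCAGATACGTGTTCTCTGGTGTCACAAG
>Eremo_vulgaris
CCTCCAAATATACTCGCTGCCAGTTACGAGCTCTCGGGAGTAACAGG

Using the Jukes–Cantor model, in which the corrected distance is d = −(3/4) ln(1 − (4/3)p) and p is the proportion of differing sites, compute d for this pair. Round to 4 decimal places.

0.2805

Mismatches occur at site 4 (A→C), site 11 (G→T), site 14 (G→T), site 17 (T→C), site 24 (A→T), site 29 (T→A), site 31 (T→C), site 36 (T→G), site 39 (T→A), site 42 (C→A), site 46 (A→G).
p = 11/47 = 0.234043.
d = −0.75 · ln(1 − (4/3)·0.234043) = −0.75 · ln(0.687943) = −0.75 · (-0.374049) = 0.2805.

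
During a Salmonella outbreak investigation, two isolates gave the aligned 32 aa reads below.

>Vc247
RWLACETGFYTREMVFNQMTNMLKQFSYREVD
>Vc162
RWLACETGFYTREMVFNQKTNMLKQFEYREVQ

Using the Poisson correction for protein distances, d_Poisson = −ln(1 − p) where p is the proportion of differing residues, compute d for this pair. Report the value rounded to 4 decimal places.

0.0984

The sequences differ at positions 19 (M/K), 27 (S/E), 32 (D/Q).
p = 3/32 = 0.093750.
d = −ln(1 − 0.093750) = −ln(0.906250) = 0.0984.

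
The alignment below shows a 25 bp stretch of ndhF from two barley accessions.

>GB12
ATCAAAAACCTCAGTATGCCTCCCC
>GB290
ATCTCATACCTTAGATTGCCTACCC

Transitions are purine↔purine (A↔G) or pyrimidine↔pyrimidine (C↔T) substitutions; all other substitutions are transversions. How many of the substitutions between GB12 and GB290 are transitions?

1

Differing sites — 4:A/T (Tv); 5:A/C (Tv); 7:A/T (Tv); 12:C/T (Ti); 15:T/A (Tv); 16:A/T (Tv); 22:C/A (Tv).
Of the 7 differences, 1 transition and 6 transversions, so the answer is 1.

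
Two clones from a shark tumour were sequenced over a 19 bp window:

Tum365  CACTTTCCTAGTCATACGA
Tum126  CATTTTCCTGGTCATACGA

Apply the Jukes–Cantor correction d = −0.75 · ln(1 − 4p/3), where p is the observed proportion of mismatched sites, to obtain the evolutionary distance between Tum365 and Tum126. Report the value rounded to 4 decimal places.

Differing sites — 3:C/T; 10:A/G.
p = 2/19 = 0.105263.
d = −0.75 · ln(1 − (4/3)·0.105263) = −0.75 · ln(0.859649) = −0.75 · (-0.151231) = 0.1134.

0.1134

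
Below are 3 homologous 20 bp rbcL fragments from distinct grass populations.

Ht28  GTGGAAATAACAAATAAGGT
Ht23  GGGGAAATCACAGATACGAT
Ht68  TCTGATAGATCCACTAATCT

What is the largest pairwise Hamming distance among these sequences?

13

Pairwise Hamming distances:
  Ht28 vs Ht23: 5
  Ht28 vs Ht68: 10
  Ht23 vs Ht68: 13
The largest is 13, between Ht23 and Ht68.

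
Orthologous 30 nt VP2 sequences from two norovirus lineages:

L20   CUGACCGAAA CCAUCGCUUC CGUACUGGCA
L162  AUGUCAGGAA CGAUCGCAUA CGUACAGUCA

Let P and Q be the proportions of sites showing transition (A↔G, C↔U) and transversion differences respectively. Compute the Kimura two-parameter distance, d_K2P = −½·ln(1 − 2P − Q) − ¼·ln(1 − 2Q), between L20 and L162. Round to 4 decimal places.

Differing sites — 1:C/A (Tv); 4:A/U (Tv); 6:C/A (Tv); 8:A/G (Ti); 12:C/G (Tv); 18:U/A (Tv); 20:C/A (Tv); 26:U/A (Tv); 28:G/U (Tv).
Of the 9 differences, 1 transition and 8 transversions over 30 sites: P = 1/30 = 0.033333, Q = 8/30 = 0.266667.
d = −0.5·ln(0.666667) − 0.25·ln(0.466666) = −0.5·(-0.405465) − 0.25·(-0.762141) = 0.3933.

0.3933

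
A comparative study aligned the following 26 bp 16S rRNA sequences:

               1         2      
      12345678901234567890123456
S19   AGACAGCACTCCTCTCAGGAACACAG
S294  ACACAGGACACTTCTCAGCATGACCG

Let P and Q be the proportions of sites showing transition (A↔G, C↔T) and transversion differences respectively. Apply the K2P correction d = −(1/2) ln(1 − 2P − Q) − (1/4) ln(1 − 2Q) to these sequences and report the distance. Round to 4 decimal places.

Mismatches occur at site 2 (G/C, transversion), site 7 (C/G, transversion), site 10 (T/A, transversion), site 12 (C/T, transition), site 19 (G/C, transversion), site 21 (A/T, transversion), site 22 (C/G, transversion), site 25 (A/C, transversion).
Of the 8 differences, 1 transition and 7 transversions over 26 sites: P = 1/26 = 0.038462, Q = 7/26 = 0.269231.
d = −0.5·ln(0.653845) − 0.25·ln(0.461538) = −0.5·(-0.424885) − 0.25·(-0.773191) = 0.4057.

0.4057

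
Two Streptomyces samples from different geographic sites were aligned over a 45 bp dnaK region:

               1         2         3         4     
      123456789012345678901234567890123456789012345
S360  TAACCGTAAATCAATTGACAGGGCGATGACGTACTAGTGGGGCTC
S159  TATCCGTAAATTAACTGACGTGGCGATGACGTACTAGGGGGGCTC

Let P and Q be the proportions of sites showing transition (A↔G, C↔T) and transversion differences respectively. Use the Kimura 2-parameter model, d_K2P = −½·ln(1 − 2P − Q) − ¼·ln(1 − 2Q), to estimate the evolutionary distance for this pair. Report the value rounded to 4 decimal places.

0.1473

The sequences differ at positions 3 (A/T, transversion), 12 (C/T, transition), 15 (T/C, transition), 20 (A/G, transition), 21 (G/T, transversion), 38 (T/G, transversion).
Of the 6 differences, 3 transitions and 3 transversions over 45 sites: P = 3/45 = 0.066667, Q = 3/45 = 0.066667.
d = −0.5·ln(0.799999) − 0.25·ln(0.866666) = −0.5·(-0.223145) − 0.25·(-0.143102) = 0.1473.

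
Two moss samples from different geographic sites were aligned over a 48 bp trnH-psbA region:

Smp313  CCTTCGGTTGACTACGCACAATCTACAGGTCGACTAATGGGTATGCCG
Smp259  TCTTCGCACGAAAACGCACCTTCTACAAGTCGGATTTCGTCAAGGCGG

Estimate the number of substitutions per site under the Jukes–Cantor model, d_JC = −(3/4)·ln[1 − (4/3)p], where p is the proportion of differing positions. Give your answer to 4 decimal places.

0.5627

Mismatches occur at site 1 (C/T), site 7 (G/C), site 8 (T/A), site 9 (T/C), site 12 (C/A), site 13 (T/A), site 20 (A/C), site 21 (A/T), site 28 (G/A), site 33 (A/G), site 34 (C/A), site 36 (A/T), site 37 (A/T), site 38 (T/C), site 40 (G/T), site 41 (G/C), site 42 (T/A), site 44 (T/G), site 47 (C/G).
p = 19/48 = 0.395833.
d = −0.75 · ln(1 − (4/3)·0.395833) = −0.75 · ln(0.472223) = −0.75 · (-0.750304) = 0.5627.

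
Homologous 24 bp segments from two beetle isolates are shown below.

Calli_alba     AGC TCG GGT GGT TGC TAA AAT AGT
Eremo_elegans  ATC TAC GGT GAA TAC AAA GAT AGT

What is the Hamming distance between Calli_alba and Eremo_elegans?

8

Differing sites — 2:G/T; 5:C/A; 6:G/C; 11:G/A; 12:T/A; 14:G/A; 16:T/A; 19:A/G.
That gives 8 mismatches out of 24 aligned sites, so the Hamming distance is 8.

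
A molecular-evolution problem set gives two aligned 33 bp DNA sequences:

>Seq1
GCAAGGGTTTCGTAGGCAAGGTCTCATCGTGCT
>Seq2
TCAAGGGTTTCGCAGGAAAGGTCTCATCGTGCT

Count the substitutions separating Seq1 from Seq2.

3

The sequences differ at positions 1 (G/T), 13 (T/C), 17 (C/A).
That gives 3 mismatches out of 33 aligned sites, so the Hamming distance is 3.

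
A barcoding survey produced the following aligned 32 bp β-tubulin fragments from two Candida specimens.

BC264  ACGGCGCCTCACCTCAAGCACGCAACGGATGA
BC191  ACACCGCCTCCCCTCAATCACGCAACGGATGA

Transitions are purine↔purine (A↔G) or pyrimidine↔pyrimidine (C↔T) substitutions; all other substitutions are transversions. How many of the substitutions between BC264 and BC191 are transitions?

1

Mismatches occur at site 3 (G↔A, transition), site 4 (G↔C, transversion), site 11 (A↔C, transversion), site 18 (G↔T, transversion).
Of the 4 differences, 1 transition and 3 transversions, so the answer is 1.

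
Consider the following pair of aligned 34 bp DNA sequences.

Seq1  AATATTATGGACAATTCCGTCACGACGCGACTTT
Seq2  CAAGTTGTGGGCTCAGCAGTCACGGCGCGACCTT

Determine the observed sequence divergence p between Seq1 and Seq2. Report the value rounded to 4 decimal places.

Mismatches occur at site 1 (A/C), site 3 (T/A), site 4 (A/G), site 7 (A/G), site 11 (A/G), site 13 (A/T), site 14 (A/C), site 15 (T/A), site 16 (T/G), site 18 (C/A), site 25 (A/G), site 32 (T/C).
There are 12 differences over 34 sites, so p = 12/34 = 0.3529.

0.3529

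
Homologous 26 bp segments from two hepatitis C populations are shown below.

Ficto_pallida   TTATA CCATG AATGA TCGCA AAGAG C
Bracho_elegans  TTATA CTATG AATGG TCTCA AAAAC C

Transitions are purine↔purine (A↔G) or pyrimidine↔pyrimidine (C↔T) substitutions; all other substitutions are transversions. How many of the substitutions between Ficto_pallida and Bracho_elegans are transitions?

3

Mismatches occur at site 7 (C/T, transition), site 15 (A/G, transition), site 18 (G/T, transversion), site 23 (G/A, transition), site 25 (G/C, transversion).
Of the 5 differences, 3 transitions and 2 transversions, so the answer is 3.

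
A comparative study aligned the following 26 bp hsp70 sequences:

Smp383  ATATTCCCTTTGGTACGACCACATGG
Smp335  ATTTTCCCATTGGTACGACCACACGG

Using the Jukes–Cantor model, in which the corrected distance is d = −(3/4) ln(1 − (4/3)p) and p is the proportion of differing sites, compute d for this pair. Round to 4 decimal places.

Differing sites — 3:A/T; 9:T/A; 24:T/C.
p = 3/26 = 0.115385.
d = −0.75 · ln(1 − (4/3)·0.115385) = −0.75 · ln(0.846153) = −0.75 · (-0.167055) = 0.1253.

0.1253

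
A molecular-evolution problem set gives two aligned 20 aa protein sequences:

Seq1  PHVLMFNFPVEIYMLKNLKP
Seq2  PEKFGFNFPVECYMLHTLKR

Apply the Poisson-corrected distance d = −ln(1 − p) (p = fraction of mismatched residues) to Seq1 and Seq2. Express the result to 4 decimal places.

Mismatches occur at site 2 (H→E), site 3 (V→K), site 4 (L→F), site 5 (M→G), site 12 (I→C), site 16 (K→H), site 17 (N→T), site 20 (P→R).
p = 8/20 = 0.400000.
d = −ln(1 − 0.400000) = −ln(0.600000) = 0.5108.

0.5108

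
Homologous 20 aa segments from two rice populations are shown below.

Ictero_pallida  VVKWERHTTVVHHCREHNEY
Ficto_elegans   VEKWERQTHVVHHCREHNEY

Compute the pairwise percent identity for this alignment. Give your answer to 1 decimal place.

Mismatches occur at site 2 (V/E), site 7 (H/Q), site 9 (T/H).
17 of the 20 sites match, so the percent identity is 17/20 × 100 = 85.0%.

85.0%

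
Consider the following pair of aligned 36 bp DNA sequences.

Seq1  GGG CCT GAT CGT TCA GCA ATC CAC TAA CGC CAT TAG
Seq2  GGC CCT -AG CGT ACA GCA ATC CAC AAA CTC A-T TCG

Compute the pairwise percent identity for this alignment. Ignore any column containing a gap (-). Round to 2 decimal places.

79.41%

Excluding the 2 gap columns leaves 34 comparable sites.
Mismatches occur at site 3 (G↔C), site 9 (T↔G), site 13 (T↔A), site 25 (T↔A), site 29 (G↔T), site 31 (C↔A), site 35 (A↔C).
27 of the 34 comparable sites match, so the percent identity is 27/34 × 100 = 79.41%.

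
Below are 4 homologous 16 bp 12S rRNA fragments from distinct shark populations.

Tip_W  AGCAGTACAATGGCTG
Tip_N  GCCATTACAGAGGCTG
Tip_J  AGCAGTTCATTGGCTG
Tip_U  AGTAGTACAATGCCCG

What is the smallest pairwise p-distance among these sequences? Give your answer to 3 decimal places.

Pairwise Hamming distances:
  Tip_W vs Tip_N: 5
  Tip_W vs Tip_J: 2
  Tip_W vs Tip_U: 3
  Tip_N vs Tip_J: 6
  Tip_N vs Tip_U: 8
  Tip_J vs Tip_U: 5
The smallest is 2 mismatches, between Tip_W and Tip_J; p = 2/16 = 0.125.

0.125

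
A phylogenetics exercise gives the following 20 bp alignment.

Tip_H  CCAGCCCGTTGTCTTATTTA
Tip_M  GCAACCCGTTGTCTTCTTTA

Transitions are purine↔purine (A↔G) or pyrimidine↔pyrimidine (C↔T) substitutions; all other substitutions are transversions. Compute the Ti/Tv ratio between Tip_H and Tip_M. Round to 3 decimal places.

0.500

Differing sites — 1:C/G (Tv); 4:G/A (Ti); 16:A/C (Tv).
Of the 3 differences, 1 transition and 2 transversions, so Ti/Tv = 1/2 = 0.500.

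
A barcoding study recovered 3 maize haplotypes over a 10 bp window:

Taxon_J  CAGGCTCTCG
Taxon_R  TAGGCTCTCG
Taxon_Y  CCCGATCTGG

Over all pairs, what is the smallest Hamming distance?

Pairwise Hamming distances:
  Taxon_J vs Taxon_R: 1
  Taxon_J vs Taxon_Y: 4
  Taxon_R vs Taxon_Y: 5
The smallest is 1, between Taxon_J and Taxon_R.

1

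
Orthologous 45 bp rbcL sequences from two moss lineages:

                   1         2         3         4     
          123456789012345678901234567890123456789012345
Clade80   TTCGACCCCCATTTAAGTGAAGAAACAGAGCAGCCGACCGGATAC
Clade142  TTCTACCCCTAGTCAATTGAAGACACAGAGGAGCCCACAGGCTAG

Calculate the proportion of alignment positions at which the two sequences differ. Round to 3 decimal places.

0.244

Differing sites — 4:G/T; 10:C/T; 12:T/G; 14:T/C; 17:G/T; 24:A/C; 31:C/G; 36:G/C; 39:C/A; 42:A/C; 45:C/G.
There are 11 differences over 45 sites, so p = 11/45 = 0.244.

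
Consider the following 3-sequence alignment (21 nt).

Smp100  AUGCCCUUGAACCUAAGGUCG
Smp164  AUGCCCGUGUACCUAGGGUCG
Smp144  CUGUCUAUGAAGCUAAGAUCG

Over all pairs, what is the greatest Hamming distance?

8

Pairwise Hamming distances:
  Smp100 vs Smp164: 3
  Smp100 vs Smp144: 6
  Smp164 vs Smp144: 8
The largest is 8, between Smp164 and Smp144.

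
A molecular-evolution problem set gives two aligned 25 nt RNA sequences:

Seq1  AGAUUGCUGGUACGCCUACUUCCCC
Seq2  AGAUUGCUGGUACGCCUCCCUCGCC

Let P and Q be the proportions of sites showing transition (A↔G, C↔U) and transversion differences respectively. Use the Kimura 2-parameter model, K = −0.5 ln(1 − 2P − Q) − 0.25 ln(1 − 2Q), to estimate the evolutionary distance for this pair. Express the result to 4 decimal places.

0.1308

Mismatches occur at site 18 (A↔C, transversion), site 20 (U↔C, transition), site 23 (C↔G, transversion).
Of the 3 differences, 1 transition and 2 transversions over 25 sites: P = 1/25 = 0.040000, Q = 2/25 = 0.080000.
d = −0.5·ln(0.840000) − 0.25·ln(0.840000) = −0.5·(-0.174353) − 0.25·(-0.174353) = 0.1308.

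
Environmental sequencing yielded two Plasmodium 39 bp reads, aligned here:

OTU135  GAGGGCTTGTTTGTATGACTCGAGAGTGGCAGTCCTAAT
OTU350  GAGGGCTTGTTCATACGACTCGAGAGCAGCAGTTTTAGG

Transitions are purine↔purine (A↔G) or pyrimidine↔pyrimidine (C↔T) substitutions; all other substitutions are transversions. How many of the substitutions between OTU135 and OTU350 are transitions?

8

Differing sites — 12:T/C (Ti); 13:G/A (Ti); 16:T/C (Ti); 27:T/C (Ti); 28:G/A (Ti); 34:C/T (Ti); 35:C/T (Ti); 38:A/G (Ti); 39:T/G (Tv).
Of the 9 differences, 8 transitions and 1 transversion, so the answer is 8.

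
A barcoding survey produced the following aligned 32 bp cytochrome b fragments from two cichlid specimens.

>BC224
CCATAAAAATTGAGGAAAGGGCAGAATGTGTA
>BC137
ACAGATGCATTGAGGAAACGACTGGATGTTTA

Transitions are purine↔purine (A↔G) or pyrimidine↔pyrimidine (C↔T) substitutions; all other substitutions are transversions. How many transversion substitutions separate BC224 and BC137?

Mismatches occur at site 1 (C↔A, transversion), site 4 (T↔G, transversion), site 6 (A↔T, transversion), site 7 (A↔G, transition), site 8 (A↔C, transversion), site 19 (G↔C, transversion), site 21 (G↔A, transition), site 23 (A↔T, transversion), site 25 (A↔G, transition), site 30 (G↔T, transversion).
Of the 10 differences, 3 transitions and 7 transversions, so the answer is 7.

7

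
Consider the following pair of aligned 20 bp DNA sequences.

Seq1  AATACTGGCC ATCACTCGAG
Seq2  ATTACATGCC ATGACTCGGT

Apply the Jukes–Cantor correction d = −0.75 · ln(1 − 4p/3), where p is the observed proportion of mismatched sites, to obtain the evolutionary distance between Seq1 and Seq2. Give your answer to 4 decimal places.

0.3831

Mismatches occur at site 2 (A→T), site 6 (T→A), site 7 (G→T), site 13 (C→G), site 19 (A→G), site 20 (G→T).
p = 6/20 = 0.300000.
d = −0.75 · ln(1 − (4/3)·0.300000) = −0.75 · ln(0.600000) = −0.75 · (-0.510826) = 0.3831.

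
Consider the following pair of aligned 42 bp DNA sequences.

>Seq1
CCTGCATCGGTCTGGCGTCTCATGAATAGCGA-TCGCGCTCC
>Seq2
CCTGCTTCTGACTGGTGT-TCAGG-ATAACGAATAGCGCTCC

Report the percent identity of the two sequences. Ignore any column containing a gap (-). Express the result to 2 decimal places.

Excluding the 3 gap columns leaves 39 comparable sites.
The sequences differ at positions 6 (A/T), 9 (G/T), 11 (T/A), 16 (C/T), 23 (T/G), 29 (G/A), 35 (C/A).
32 of the 39 comparable sites match, so the percent identity is 32/39 × 100 = 82.05%.

82.05%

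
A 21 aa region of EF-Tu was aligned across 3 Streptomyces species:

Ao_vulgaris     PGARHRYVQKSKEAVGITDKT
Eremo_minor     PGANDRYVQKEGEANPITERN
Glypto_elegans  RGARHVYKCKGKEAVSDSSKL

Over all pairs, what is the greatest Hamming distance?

15

Pairwise Hamming distances:
  Ao_vulgaris vs Eremo_minor: 9
  Ao_vulgaris vs Glypto_elegans: 10
  Eremo_minor vs Glypto_elegans: 15
The largest is 15, between Eremo_minor and Glypto_elegans.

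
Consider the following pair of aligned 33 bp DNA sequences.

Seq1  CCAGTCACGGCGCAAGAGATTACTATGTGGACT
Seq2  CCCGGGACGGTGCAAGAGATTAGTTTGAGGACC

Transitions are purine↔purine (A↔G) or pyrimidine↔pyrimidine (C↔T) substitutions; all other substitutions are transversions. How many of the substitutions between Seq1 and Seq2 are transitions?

2

The sequences differ at positions 3 (A/C, transversion), 5 (T/G, transversion), 6 (C/G, transversion), 11 (C/T, transition), 23 (C/G, transversion), 25 (A/T, transversion), 28 (T/A, transversion), 33 (T/C, transition).
Of the 8 differences, 2 transitions and 6 transversions, so the answer is 2.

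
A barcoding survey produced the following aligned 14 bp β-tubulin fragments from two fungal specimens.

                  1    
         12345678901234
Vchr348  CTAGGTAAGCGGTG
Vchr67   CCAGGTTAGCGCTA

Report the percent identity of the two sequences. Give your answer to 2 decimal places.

71.43%

The sequences differ at positions 2 (T/C), 7 (A/T), 12 (G/C), 14 (G/A).
10 of the 14 sites match, so the percent identity is 10/14 × 100 = 71.43%.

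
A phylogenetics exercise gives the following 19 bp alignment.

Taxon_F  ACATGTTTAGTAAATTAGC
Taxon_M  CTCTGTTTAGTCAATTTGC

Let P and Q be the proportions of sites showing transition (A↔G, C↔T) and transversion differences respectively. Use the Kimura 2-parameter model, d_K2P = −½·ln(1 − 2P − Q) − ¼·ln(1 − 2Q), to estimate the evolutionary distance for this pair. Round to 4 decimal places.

Differing sites — 1:A/C (Tv); 2:C/T (Ti); 3:A/C (Tv); 12:A/C (Tv); 17:A/T (Tv).
Of the 5 differences, 1 transition and 4 transversions over 19 sites: P = 1/19 = 0.052632, Q = 4/19 = 0.210526.
d = −0.5·ln(0.684210) − 0.25·ln(0.578948) = −0.5·(-0.379490) − 0.25·(-0.546543) = 0.3264.

0.3264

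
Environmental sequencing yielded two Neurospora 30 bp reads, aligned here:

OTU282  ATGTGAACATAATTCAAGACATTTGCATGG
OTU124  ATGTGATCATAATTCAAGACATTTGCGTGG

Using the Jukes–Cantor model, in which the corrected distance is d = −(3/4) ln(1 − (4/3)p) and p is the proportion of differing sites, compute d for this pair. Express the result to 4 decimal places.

0.0698

Mismatches occur at site 7 (A↔T), site 27 (A↔G).
p = 2/30 = 0.066667.
d = −0.75 · ln(1 − (4/3)·0.066667) = −0.75 · ln(0.911111) = −0.75 · (-0.093091) = 0.0698.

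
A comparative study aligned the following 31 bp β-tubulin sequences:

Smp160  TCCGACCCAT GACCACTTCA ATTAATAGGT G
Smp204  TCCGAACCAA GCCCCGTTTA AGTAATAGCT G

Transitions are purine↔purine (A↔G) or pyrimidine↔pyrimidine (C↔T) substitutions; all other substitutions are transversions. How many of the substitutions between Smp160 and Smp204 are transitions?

1

Differing sites — 6:C/A (Tv); 10:T/A (Tv); 12:A/C (Tv); 15:A/C (Tv); 16:C/G (Tv); 19:C/T (Ti); 22:T/G (Tv); 29:G/C (Tv).
Of the 8 differences, 1 transition and 7 transversions, so the answer is 1.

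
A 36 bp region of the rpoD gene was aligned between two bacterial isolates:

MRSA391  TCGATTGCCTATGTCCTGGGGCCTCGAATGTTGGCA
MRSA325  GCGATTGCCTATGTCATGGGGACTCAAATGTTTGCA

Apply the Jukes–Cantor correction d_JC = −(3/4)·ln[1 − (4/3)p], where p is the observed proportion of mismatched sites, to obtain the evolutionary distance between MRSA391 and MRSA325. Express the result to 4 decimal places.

0.1536

Mismatches occur at site 1 (T→G), site 16 (C→A), site 22 (C→A), site 26 (G→A), site 33 (G→T).
p = 5/36 = 0.138889.
d = −0.75 · ln(1 − (4/3)·0.138889) = −0.75 · ln(0.814815) = −0.75 · (-0.204794) = 0.1536.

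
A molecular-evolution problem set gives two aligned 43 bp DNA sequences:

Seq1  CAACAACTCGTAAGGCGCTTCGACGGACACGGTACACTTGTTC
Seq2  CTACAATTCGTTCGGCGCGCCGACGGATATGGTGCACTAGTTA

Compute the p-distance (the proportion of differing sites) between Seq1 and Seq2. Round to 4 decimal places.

Differing sites — 2:A/T; 7:C/T; 12:A/T; 13:A/C; 19:T/G; 20:T/C; 28:C/T; 30:C/T; 34:A/G; 39:T/A; 43:C/A.
There are 11 differences over 43 sites, so p = 11/43 = 0.2558.

0.2558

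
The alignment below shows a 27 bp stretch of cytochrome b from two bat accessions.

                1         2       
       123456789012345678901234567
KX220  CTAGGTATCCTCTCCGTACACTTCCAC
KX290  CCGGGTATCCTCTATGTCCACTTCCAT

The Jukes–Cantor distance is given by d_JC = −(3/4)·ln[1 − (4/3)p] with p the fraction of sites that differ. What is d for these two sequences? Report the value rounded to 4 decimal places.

Mismatches occur at site 2 (T/C), site 3 (A/G), site 14 (C/A), site 15 (C/T), site 18 (A/C), site 27 (C/T).
p = 6/27 = 0.222222.
d = −0.75 · ln(1 − (4/3)·0.222222) = −0.75 · ln(0.703704) = −0.75 · (-0.351397) = 0.2635.

0.2635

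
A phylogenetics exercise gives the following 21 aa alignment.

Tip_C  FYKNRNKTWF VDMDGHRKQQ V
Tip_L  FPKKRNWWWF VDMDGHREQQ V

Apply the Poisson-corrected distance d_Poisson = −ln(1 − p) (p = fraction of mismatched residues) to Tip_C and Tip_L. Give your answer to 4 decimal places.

Differing sites — 2:Y/P; 4:N/K; 7:K/W; 8:T/W; 18:K/E.
p = 5/21 = 0.238095.
d = −ln(1 − 0.238095) = −ln(0.761905) = 0.2719.

0.2719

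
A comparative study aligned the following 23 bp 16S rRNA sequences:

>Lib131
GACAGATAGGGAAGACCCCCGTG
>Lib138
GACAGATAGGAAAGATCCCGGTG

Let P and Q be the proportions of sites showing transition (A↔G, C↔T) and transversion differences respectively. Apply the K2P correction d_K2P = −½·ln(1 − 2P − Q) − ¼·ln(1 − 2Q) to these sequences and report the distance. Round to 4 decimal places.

0.1453

The sequences differ at positions 11 (G/A, transition), 16 (C/T, transition), 20 (C/G, transversion).
Of the 3 differences, 2 transitions and 1 transversion over 23 sites: P = 2/23 = 0.086957, Q = 1/23 = 0.043478.
d = −0.5·ln(0.782608) − 0.25·ln(0.913044) = −0.5·(-0.245123) − 0.25·(-0.090971) = 0.1453.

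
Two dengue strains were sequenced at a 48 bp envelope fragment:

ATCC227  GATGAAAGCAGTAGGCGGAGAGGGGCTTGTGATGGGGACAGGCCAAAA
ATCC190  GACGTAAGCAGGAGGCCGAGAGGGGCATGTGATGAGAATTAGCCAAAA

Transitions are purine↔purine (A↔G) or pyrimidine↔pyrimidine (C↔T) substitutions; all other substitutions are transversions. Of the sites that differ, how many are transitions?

5

Differing sites — 3:T/C (Ti); 5:A/T (Tv); 12:T/G (Tv); 17:G/C (Tv); 27:T/A (Tv); 35:G/A (Ti); 37:G/A (Ti); 39:C/T (Ti); 40:A/T (Tv); 41:G/A (Ti).
Of the 10 differences, 5 transitions and 5 transversions, so the answer is 5.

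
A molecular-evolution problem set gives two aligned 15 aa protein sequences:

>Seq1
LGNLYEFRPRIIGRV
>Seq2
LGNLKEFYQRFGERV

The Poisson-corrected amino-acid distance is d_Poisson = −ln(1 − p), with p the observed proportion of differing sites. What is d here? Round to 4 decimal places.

0.5108

The sequences differ at positions 5 (Y/K), 8 (R/Y), 9 (P/Q), 11 (I/F), 12 (I/G), 13 (G/E).
p = 6/15 = 0.400000.
d = −ln(1 − 0.400000) = −ln(0.600000) = 0.5108.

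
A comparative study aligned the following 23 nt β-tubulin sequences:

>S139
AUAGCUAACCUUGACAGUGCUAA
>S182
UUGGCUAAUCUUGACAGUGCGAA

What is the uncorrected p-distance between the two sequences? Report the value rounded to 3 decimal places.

0.174

Mismatches occur at site 1 (A→U), site 3 (A→G), site 9 (C→U), site 21 (U→G).
There are 4 differences over 23 sites, so p = 4/23 = 0.174.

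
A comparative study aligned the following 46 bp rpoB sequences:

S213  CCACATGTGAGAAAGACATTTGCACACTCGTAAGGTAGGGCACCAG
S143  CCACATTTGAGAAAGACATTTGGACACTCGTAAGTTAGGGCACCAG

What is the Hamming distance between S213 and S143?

Mismatches occur at site 7 (G→T), site 23 (C→G), site 35 (G→T).
That gives 3 mismatches out of 46 aligned sites, so the Hamming distance is 3.

3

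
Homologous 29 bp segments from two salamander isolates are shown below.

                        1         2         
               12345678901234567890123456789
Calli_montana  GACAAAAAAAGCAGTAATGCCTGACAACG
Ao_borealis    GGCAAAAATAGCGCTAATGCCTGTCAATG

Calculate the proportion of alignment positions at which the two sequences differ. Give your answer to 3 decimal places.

Mismatches occur at site 2 (A→G), site 9 (A→T), site 13 (A→G), site 14 (G→C), site 24 (A→T), site 28 (C→T).
There are 6 differences over 29 sites, so p = 6/29 = 0.207.

0.207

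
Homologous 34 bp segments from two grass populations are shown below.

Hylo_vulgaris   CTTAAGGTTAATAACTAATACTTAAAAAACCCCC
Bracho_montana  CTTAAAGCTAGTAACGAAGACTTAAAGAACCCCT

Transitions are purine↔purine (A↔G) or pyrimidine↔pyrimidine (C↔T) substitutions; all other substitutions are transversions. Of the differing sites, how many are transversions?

Differing sites — 6:G/A (Ti); 8:T/C (Ti); 11:A/G (Ti); 16:T/G (Tv); 19:T/G (Tv); 27:A/G (Ti); 34:C/T (Ti).
Of the 7 differences, 5 transitions and 2 transversions, so the answer is 2.

2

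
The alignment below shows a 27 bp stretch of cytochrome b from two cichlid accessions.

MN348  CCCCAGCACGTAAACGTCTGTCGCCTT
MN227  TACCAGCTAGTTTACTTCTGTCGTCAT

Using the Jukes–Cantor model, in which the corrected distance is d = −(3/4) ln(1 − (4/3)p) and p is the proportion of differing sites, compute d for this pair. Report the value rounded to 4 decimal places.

Differing sites — 1:C/T; 2:C/A; 8:A/T; 9:C/A; 12:A/T; 13:A/T; 16:G/T; 24:C/T; 26:T/A.
p = 9/27 = 0.333333.
d = −0.75 · ln(1 − (4/3)·0.333333) = −0.75 · ln(0.555556) = −0.75 · (-0.587786) = 0.4408.

0.4408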